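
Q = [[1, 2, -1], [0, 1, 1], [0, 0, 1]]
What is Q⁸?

Q = I + N where N = [[0, 2, -1], [0, 0, 1], [0, 0, 0]] is strictly upper-triangular, so N³ = 0.
(I + N)⁸ = I + 8·N + 28·N² = [[1, 16, 48], [0, 1, 8], [0, 0, 1]].

[[1, 16, 48], [0, 1, 8], [0, 0, 1]]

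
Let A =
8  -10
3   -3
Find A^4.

[[406, -650], [195, -309]]

tr A = 5 and det A = 6, so the characteristic polynomial is λ² − (5)λ + (6) with roots 3 and 2.
Eigenvectors give P = [[2, -5], [1, -3]] with P⁻¹ = [[3, -5], [1, -2]], and A = P·diag(3, 2)·P⁻¹.
Then A^4 = P·diag(81, 16)·P⁻¹ = [[162, -80], [81, -48]] · [[3, -5], [1, -2]] = [[406, -650], [195, -309]].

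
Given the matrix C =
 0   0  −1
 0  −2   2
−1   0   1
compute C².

[[1, 0, −1], [−2, 4, −2], [−1, 0, 2]]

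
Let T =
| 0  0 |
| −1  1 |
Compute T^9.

[[0, 0], [−1, 1]]

T² = T (a projection; rank 1, trace 1), so T^9 = T.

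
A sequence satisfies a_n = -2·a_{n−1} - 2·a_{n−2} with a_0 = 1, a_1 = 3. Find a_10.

-128

With companion matrix M = [[-2, -2], [1, 0]], [a_n, a_{n−1}]ᵀ = M·[a_{n−1}, a_{n−2}]ᵀ, so [a_10, a_9]ᵀ = M^9·[a_1, a_0]ᵀ.
M^9 = [[-32, -32], [16, 0]], giving [a_10, a_9]ᵀ = [[-128], [48]].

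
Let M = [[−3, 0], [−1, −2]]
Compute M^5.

[[−243, 0], [−211, −32]]

tr M = −5 and det M = 6, so the characteristic polynomial is λ² − (−5)λ + (6) with roots −3 and −2.
Eigenvectors give P = [[1, 0], [1, −1]] with P⁻¹ = [[1, 0], [1, −1]], and M = P·diag(−3, −2)·P⁻¹.
Then M^5 = P·diag(−243, −32)·P⁻¹ = [[−243, 0], [−243, 32]] · [[1, 0], [1, −1]] = [[−243, 0], [−211, −32]].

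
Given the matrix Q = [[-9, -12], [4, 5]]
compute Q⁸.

[[26241, 39360], [-13120, -19679]]

tr Q = -4 and det Q = 3, so the characteristic polynomial is λ² − (-4)λ + (3) with roots -3 and -1.
Eigenvectors give P = [[-2, -3], [1, 2]] with P⁻¹ = [[-2, -3], [1, 2]], and Q = P·diag(-3, -1)·P⁻¹.
Then Q⁸ = P·diag(6561, 1)·P⁻¹ = [[-13122, -3], [6561, 2]] · [[-2, -3], [1, 2]] = [[26241, 39360], [-13120, -19679]].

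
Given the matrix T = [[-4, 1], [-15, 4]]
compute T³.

[[-4, 1], [-15, 4]]

T² = I (check: tr T = 0 and det T = -1), so T³ = T since 3 is odd.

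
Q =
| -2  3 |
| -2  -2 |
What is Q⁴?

Q² = [[-2, -12], [8, -2]]
Q³ = [[28, 18], [-12, 28]]
Q⁴ = [[-92, 48], [-32, -92]]

[[-92, 48], [-32, -92]]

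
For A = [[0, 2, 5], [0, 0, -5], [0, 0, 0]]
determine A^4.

[[0, 0, 0], [0, 0, 0], [0, 0, 0]]

A is strictly triangular, hence nilpotent: A^3 = 0, so A^4 = 0.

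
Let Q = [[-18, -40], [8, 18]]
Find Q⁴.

[[16, 0], [0, 16]]

tr Q = 0 and det Q = -4, so the characteristic polynomial is λ² − (0)λ + (-4) with roots 2 and -2.
Eigenvectors give P = [[2, -5], [-1, 2]] with P⁻¹ = [[-2, -5], [-1, -2]], and Q = P·diag(2, -2)·P⁻¹.
Then Q⁴ = P·diag(16, 16)·P⁻¹ = [[32, -80], [-16, 32]] · [[-2, -5], [-1, -2]] = [[16, 0], [0, 16]].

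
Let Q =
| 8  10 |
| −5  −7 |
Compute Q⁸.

[[12866, 12610], [−6305, −6049]]

tr Q = 1 and det Q = −6, so the characteristic polynomial is λ² − (1)λ + (−6) with roots 3 and −2.
Eigenvectors give P = [[2, −1], [−1, 1]] with P⁻¹ = [[1, 1], [1, 2]], and Q = P·diag(3, −2)·P⁻¹.
Then Q⁸ = P·diag(6561, 256)·P⁻¹ = [[13122, −256], [−6561, 256]] · [[1, 1], [1, 2]] = [[12866, 12610], [−6305, −6049]].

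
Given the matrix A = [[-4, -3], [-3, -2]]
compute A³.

A² = [[25, 18], [18, 13]]
A³ = [[-154, -111], [-111, -80]]

[[-154, -111], [-111, -80]]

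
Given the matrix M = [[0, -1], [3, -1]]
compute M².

[[-3, 1], [-3, -2]]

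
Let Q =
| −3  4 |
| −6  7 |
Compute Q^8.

[[−13119, 13120], [−19680, 19681]]

tr Q = 4 and det Q = 3, so the characteristic polynomial is λ² − (4)λ + (3) with roots 1 and 3.
Eigenvectors give P = [[1, −2], [1, −3]] with P⁻¹ = [[3, −2], [1, −1]], and Q = P·diag(1, 3)·P⁻¹.
Then Q^8 = P·diag(1, 6561)·P⁻¹ = [[1, −13122], [1, −19683]] · [[3, −2], [1, −1]] = [[−13119, 13120], [−19680, 19681]].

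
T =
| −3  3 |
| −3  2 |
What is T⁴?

T² = [[0, −3], [3, −5]]
T³ = [[9, −6], [6, −1]]
T⁴ = [[−9, 15], [−15, 16]]

[[−9, 15], [−15, 16]]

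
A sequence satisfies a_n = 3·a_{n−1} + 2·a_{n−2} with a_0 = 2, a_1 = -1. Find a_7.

217

With companion matrix T = [[3, 2], [1, 0]], [a_n, a_{n−1}]ᵀ = T·[a_{n−1}, a_{n−2}]ᵀ, so [a_7, a_6]ᵀ = T⁶·[a_1, a_0]ᵀ.
T⁶ = [[1763, 990], [495, 278]], giving [a_7, a_6]ᵀ = [[217], [61]].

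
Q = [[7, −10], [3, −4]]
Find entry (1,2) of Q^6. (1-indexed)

−630

tr Q = 3 and det Q = 2, so the characteristic polynomial is λ² − (3)λ + (2) with roots 1 and 2.
Eigenvectors give P = [[−5, 2], [−3, 1]] with P⁻¹ = [[1, −2], [3, −5]], and Q = P·diag(1, 2)·P⁻¹.
Then Q^6 = P·diag(1, 64)·P⁻¹ = [[−5, 128], [−3, 64]] · [[1, −2], [3, −5]] = [[379, −630], [189, −314]].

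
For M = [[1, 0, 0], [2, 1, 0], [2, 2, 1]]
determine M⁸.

[[1, 0, 0], [16, 1, 0], [128, 16, 1]]

M = I + N where N = [[0, 0, 0], [2, 0, 0], [2, 2, 0]] is strictly lower-triangular, so N³ = 0.
(I + N)⁸ = I + 8·N + 28·N² = [[1, 0, 0], [16, 1, 0], [128, 16, 1]].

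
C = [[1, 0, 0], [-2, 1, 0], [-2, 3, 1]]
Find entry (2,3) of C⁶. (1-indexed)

C = I + N where N = [[0, 0, 0], [-2, 0, 0], [-2, 3, 0]] is strictly lower-triangular, so N³ = 0.
(I + N)⁶ = I + 6·N + 15·N² = [[1, 0, 0], [-12, 1, 0], [-102, 18, 1]].

0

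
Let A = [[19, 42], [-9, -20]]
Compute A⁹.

tr A = -1 and det A = -2, so the characteristic polynomial is λ² − (-1)λ + (-2) with roots 1 and -2.
Eigenvectors give P = [[7, -2], [-3, 1]] with P⁻¹ = [[1, 2], [3, 7]], and A = P·diag(1, -2)·P⁻¹.
Then A⁹ = P·diag(1, -512)·P⁻¹ = [[7, 1024], [-3, -512]] · [[1, 2], [3, 7]] = [[3079, 7182], [-1539, -3590]].

[[3079, 7182], [-1539, -3590]]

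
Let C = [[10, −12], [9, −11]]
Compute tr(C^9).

tr C = −1 and det C = −2, so the characteristic polynomial is λ² − (−1)λ + (−2) with roots 1 and −2.
Eigenvectors give P = [[4, 1], [3, 1]] with P⁻¹ = [[1, −1], [−3, 4]], and C = P·diag(1, −2)·P⁻¹.
Then C^9 = P·diag(1, −512)·P⁻¹ = [[4, −512], [3, −512]] · [[1, −1], [−3, 4]] = [[1540, −2052], [1539, −2051]].

−511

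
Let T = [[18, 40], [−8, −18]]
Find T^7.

tr T = 0 and det T = −4, so the characteristic polynomial is λ² − (0)λ + (−4) with roots −2 and 2.
Eigenvectors give P = [[−2, −5], [1, 2]] with P⁻¹ = [[2, 5], [−1, −2]], and T = P·diag(−2, 2)·P⁻¹.
Then T^7 = P·diag(−128, 128)·P⁻¹ = [[256, −640], [−128, 256]] · [[2, 5], [−1, −2]] = [[1152, 2560], [−512, −1152]].

[[1152, 2560], [−512, −1152]]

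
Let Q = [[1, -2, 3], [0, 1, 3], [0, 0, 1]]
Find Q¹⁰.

[[1, -20, -240], [0, 1, 30], [0, 0, 1]]

Q = I + N where N = [[0, -2, 3], [0, 0, 3], [0, 0, 0]] is strictly upper-triangular, so N³ = 0.
(I + N)¹⁰ = I + 10·N + 45·N² = [[1, -20, -240], [0, 1, 30], [0, 0, 1]].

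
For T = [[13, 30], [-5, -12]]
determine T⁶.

[[2059, 3990], [-665, -1266]]

tr T = 1 and det T = -6, so the characteristic polynomial is λ² − (1)λ + (-6) with roots 3 and -2.
Eigenvectors give P = [[-3, -2], [1, 1]] with P⁻¹ = [[-1, -2], [1, 3]], and T = P·diag(3, -2)·P⁻¹.
Then T⁶ = P·diag(729, 64)·P⁻¹ = [[-2187, -128], [729, 64]] · [[-1, -2], [1, 3]] = [[2059, 3990], [-665, -1266]].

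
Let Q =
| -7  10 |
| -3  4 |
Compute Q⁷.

tr Q = -3 and det Q = 2, so the characteristic polynomial is λ² − (-3)λ + (2) with roots -2 and -1.
Eigenvectors give P = [[2, -5], [1, -3]] with P⁻¹ = [[3, -5], [1, -2]], and Q = P·diag(-2, -1)·P⁻¹.
Then Q⁷ = P·diag(-128, -1)·P⁻¹ = [[-256, 5], [-128, 3]] · [[3, -5], [1, -2]] = [[-763, 1270], [-381, 634]].

[[-763, 1270], [-381, 634]]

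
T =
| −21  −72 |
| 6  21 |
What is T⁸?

tr T = 0 and det T = −9, so the characteristic polynomial is λ² − (0)λ + (−9) with roots −3 and 3.
Eigenvectors give P = [[−4, −3], [1, 1]] with P⁻¹ = [[−1, −3], [1, 4]], and T = P·diag(−3, 3)·P⁻¹.
Then T⁸ = P·diag(6561, 6561)·P⁻¹ = [[−26244, −19683], [6561, 6561]] · [[−1, −3], [1, 4]] = [[6561, 0], [0, 6561]].

[[6561, 0], [0, 6561]]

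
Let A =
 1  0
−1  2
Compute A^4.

tr A = 3 and det A = 2, so the characteristic polynomial is λ² − (3)λ + (2) with roots 1 and 2.
Eigenvectors give P = [[1, 0], [1, −1]] with P⁻¹ = [[1, 0], [1, −1]], and A = P·diag(1, 2)·P⁻¹.
Then A^4 = P·diag(1, 16)·P⁻¹ = [[1, 0], [1, −16]] · [[1, 0], [1, −1]] = [[1, 0], [−15, 16]].

[[1, 0], [−15, 16]]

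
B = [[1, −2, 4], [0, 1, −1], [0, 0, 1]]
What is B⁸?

[[1, −16, 88], [0, 1, −8], [0, 0, 1]]

B = I + N where N = [[0, −2, 4], [0, 0, −1], [0, 0, 0]] is strictly upper-triangular, so N³ = 0.
(I + N)⁸ = I + 8·N + 28·N² = [[1, −16, 88], [0, 1, −8], [0, 0, 1]].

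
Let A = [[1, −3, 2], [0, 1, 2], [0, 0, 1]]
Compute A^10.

[[1, −30, −250], [0, 1, 20], [0, 0, 1]]

A = I + N where N = [[0, −3, 2], [0, 0, 2], [0, 0, 0]] is strictly upper-triangular, so N^3 = 0.
(I + N)^10 = I + 10·N + 45·N^2 = [[1, −30, −250], [0, 1, 20], [0, 0, 1]].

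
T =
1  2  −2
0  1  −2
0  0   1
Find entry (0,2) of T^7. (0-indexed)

T = I + N where N = [[0, 2, −2], [0, 0, −2], [0, 0, 0]] is strictly upper-triangular, so N^3 = 0.
(I + N)^7 = I + 7·N + 21·N^2 = [[1, 14, −98], [0, 1, −14], [0, 0, 1]].

−98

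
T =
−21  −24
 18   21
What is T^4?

tr T = 0 and det T = −9, so the characteristic polynomial is λ² − (0)λ + (−9) with roots 3 and −3.
Eigenvectors give P = [[−1, 4], [1, −3]] with P⁻¹ = [[3, 4], [1, 1]], and T = P·diag(3, −3)·P⁻¹.
Then T^4 = P·diag(81, 81)·P⁻¹ = [[−81, 324], [81, −243]] · [[3, 4], [1, 1]] = [[81, 0], [0, 81]].

[[81, 0], [0, 81]]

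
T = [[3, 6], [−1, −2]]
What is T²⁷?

T² = T (a projection; rank 1, trace 1), so T²⁷ = T.

[[3, 6], [−1, −2]]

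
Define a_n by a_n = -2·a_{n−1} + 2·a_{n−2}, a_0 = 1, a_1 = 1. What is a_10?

-1792

With companion matrix T = [[-2, 2], [1, 0]], [a_n, a_{n−1}]ᵀ = T·[a_{n−1}, a_{n−2}]ᵀ, so [a_10, a_9]ᵀ = T^9·[a_1, a_0]ᵀ.
T^9 = [[-6688, 4896], [2448, -1792]], giving [a_10, a_9]ᵀ = [[-1792], [656]].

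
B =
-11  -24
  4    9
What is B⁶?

[[2185, 4368], [-728, -1455]]

tr B = -2 and det B = -3, so the characteristic polynomial is λ² − (-2)λ + (-3) with roots 1 and -3.
Eigenvectors give P = [[2, -3], [-1, 1]] with P⁻¹ = [[-1, -3], [-1, -2]], and B = P·diag(1, -3)·P⁻¹.
Then B⁶ = P·diag(1, 729)·P⁻¹ = [[2, -2187], [-1, 729]] · [[-1, -3], [-1, -2]] = [[2185, 4368], [-728, -1455]].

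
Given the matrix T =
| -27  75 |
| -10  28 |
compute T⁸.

tr T = 1 and det T = -6, so the characteristic polynomial is λ² − (1)λ + (-6) with roots 3 and -2.
Eigenvectors give P = [[-5, 3], [-2, 1]] with P⁻¹ = [[1, -3], [2, -5]], and T = P·diag(3, -2)·P⁻¹.
Then T⁸ = P·diag(6561, 256)·P⁻¹ = [[-32805, 768], [-13122, 256]] · [[1, -3], [2, -5]] = [[-31269, 94575], [-12610, 38086]].

[[-31269, 94575], [-12610, 38086]]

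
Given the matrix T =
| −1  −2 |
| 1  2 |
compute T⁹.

[[−1, −2], [1, 2]]

T² = T (a projection; rank 1, trace 1), so T⁹ = T.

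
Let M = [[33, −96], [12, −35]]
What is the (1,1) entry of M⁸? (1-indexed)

tr M = −2 and det M = −3, so the characteristic polynomial is λ² − (−2)λ + (−3) with roots −3 and 1.
Eigenvectors give P = [[−8, 3], [−3, 1]] with P⁻¹ = [[1, −3], [3, −8]], and M = P·diag(−3, 1)·P⁻¹.
Then M⁸ = P·diag(6561, 1)·P⁻¹ = [[−52488, 3], [−19683, 1]] · [[1, −3], [3, −8]] = [[−52479, 157440], [−19680, 59041]].

−52479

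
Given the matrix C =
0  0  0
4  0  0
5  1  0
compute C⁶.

C is strictly triangular, hence nilpotent: C³ = 0, so C⁶ = 0.

[[0, 0, 0], [0, 0, 0], [0, 0, 0]]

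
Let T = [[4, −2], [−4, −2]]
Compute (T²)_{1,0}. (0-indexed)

−8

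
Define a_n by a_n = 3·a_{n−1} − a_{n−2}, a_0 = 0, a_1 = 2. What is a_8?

With companion matrix Q = [[3, −1], [1, 0]], [a_n, a_{n−1}]ᵀ = Q·[a_{n−1}, a_{n−2}]ᵀ, so [a_8, a_7]ᵀ = Q^7·[a_1, a_0]ᵀ.
Q^7 = [[987, −377], [377, −144]], giving [a_8, a_7]ᵀ = [[1974], [754]].

1974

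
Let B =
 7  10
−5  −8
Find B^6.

tr B = −1 and det B = −6, so the characteristic polynomial is λ² − (−1)λ + (−6) with roots 2 and −3.
Eigenvectors give P = [[−2, 1], [1, −1]] with P⁻¹ = [[−1, −1], [−1, −2]], and B = P·diag(2, −3)·P⁻¹.
Then B^6 = P·diag(64, 729)·P⁻¹ = [[−128, 729], [64, −729]] · [[−1, −1], [−1, −2]] = [[−601, −1330], [665, 1394]].

[[−601, −1330], [665, 1394]]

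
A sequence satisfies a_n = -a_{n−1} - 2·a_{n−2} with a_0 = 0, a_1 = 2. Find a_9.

With companion matrix Q = [[-1, -2], [1, 0]], [a_n, a_{n−1}]ᵀ = Q·[a_{n−1}, a_{n−2}]ᵀ, so [a_9, a_8]ᵀ = Q^8·[a_1, a_0]ᵀ.
Q^8 = [[-17, -6], [3, -14]], giving [a_9, a_8]ᵀ = [[-34], [6]].

-34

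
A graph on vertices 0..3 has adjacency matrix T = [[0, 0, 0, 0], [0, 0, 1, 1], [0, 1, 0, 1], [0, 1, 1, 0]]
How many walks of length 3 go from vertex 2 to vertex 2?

The number of length-3 walks from vertex 2 to vertex 2 is entry (2,2) of T^3, where T is the adjacency matrix.
T^2 = [[0, 0, 0, 0], [0, 2, 1, 1], [0, 1, 2, 1], [0, 1, 1, 2]]
T^3 = [[0, 0, 0, 0], [0, 2, 3, 3], [0, 3, 2, 3], [0, 3, 3, 2]]

2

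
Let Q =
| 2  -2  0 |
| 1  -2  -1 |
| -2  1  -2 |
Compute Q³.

[[0, -2, -4], [-3, -2, -9], [-4, 1, -6]]

Q² = [[2, 0, 2], [2, 1, 4], [1, 0, 3]]
Q³ = [[0, -2, -4], [-3, -2, -9], [-4, 1, -6]]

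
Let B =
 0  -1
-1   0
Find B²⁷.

[[0, -1], [-1, 0]]

B² = I (check: tr B = 0 and det B = -1), so B²⁷ = B since 27 is odd.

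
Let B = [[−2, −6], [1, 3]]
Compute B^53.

[[−2, −6], [1, 3]]

B² = B (a projection; rank 1, trace 1), so B^53 = B.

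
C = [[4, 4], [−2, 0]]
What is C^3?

C^2 = [[8, 16], [−8, −8]]
C^3 = [[0, 32], [−16, −32]]

[[0, 32], [−16, −32]]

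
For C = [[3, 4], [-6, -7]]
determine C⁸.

[[-13119, -13120], [19680, 19681]]

tr C = -4 and det C = 3, so the characteristic polynomial is λ² − (-4)λ + (3) with roots -1 and -3.
Eigenvectors give P = [[-1, -2], [1, 3]] with P⁻¹ = [[-3, -2], [1, 1]], and C = P·diag(-1, -3)·P⁻¹.
Then C⁸ = P·diag(1, 6561)·P⁻¹ = [[-1, -13122], [1, 19683]] · [[-3, -2], [1, 1]] = [[-13119, -13120], [19680, 19681]].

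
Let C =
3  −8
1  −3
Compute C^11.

C² = I (check: tr C = 0 and det C = −1), so C^11 = C since 11 is odd.

[[3, −8], [1, −3]]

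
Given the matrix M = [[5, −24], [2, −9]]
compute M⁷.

tr M = −4 and det M = 3, so the characteristic polynomial is λ² − (−4)λ + (3) with roots −3 and −1.
Eigenvectors give P = [[3, 4], [1, 1]] with P⁻¹ = [[−1, 4], [1, −3]], and M = P·diag(−3, −1)·P⁻¹.
Then M⁷ = P·diag(−2187, −1)·P⁻¹ = [[−6561, −4], [−2187, −1]] · [[−1, 4], [1, −3]] = [[6557, −26232], [2186, −8745]].

[[6557, −26232], [2186, −8745]]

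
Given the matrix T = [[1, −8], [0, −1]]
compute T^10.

[[1, 0], [0, 1]]

T² = I (check: tr T = 0 and det T = −1), so T^10 = I since 10 is even.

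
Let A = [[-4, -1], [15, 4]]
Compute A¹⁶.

A² = I (check: tr A = 0 and det A = -1), so A¹⁶ = I since 16 is even.

[[1, 0], [0, 1]]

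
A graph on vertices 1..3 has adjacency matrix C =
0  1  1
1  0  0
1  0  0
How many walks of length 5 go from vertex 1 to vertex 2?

The number of length-5 walks from vertex 1 to vertex 2 is entry (1,2) of C⁵, where C is the adjacency matrix.
C² = [[2, 0, 0], [0, 1, 1], [0, 1, 1]]
C³ = [[0, 2, 2], [2, 0, 0], [2, 0, 0]]
C⁴ = [[4, 0, 0], [0, 2, 2], [0, 2, 2]]
C⁵ = [[0, 4, 4], [4, 0, 0], [4, 0, 0]]

4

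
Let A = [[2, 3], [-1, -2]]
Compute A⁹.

A² = I (check: tr A = 0 and det A = -1), so A⁹ = A since 9 is odd.

[[2, 3], [-1, -2]]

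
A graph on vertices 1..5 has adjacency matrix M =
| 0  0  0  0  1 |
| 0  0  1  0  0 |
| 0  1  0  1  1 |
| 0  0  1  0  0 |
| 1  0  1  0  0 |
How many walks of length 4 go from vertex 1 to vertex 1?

The number of length-4 walks from vertex 1 to vertex 1 is entry (1,1) of M⁴, where M is the adjacency matrix.
M² = [[1, 0, 1, 0, 0], [0, 1, 0, 1, 1], [1, 0, 3, 0, 0], [0, 1, 0, 1, 1], [0, 1, 0, 1, 2]]
M³ = [[0, 1, 0, 1, 2], [1, 0, 3, 0, 0], [0, 3, 0, 3, 4], [1, 0, 3, 0, 0], [2, 0, 4, 0, 0]]
M⁴ = [[2, 0, 4, 0, 0], [0, 3, 0, 3, 4], [4, 0, 10, 0, 0], [0, 3, 0, 3, 4], [0, 4, 0, 4, 6]]

2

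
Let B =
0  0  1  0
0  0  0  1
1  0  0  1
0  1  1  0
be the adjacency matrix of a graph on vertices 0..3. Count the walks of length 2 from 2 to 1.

The number of length-2 walks from vertex 2 to vertex 1 is entry (2,1) of B², where B is the adjacency matrix.
B² = [[1, 0, 0, 1], [0, 1, 1, 0], [0, 1, 2, 0], [1, 0, 0, 2]]

1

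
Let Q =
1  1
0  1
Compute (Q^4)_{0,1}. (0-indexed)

Q = I + N where N = [[0, 1], [0, 0]] is strictly upper-triangular, so N^2 = 0.
(I + N)^4 = I + 4·N = [[1, 4], [0, 1]].

4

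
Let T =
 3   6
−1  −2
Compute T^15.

[[3, 6], [−1, −2]]

T² = T (a projection; rank 1, trace 1), so T^15 = T.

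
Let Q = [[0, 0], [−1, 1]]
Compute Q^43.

Q² = Q (a projection; rank 1, trace 1), so Q^43 = Q.

[[0, 0], [−1, 1]]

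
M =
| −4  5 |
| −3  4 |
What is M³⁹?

[[−4, 5], [−3, 4]]

M² = I (check: tr M = 0 and det M = −1), so M³⁹ = M since 39 is odd.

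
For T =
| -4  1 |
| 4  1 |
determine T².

[[20, -3], [-12, 5]]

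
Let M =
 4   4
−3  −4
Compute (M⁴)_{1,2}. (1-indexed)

0

M² = [[4, 0], [0, 4]]
M³ = [[16, 16], [−12, −16]]
M⁴ = [[16, 0], [0, 16]]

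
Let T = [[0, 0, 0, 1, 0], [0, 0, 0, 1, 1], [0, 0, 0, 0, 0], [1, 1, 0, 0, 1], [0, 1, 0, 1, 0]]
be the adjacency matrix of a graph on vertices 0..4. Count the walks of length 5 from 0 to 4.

The number of length-5 walks from vertex 0 to vertex 4 is entry (0,4) of T⁵, where T is the adjacency matrix.
T² = [[1, 1, 0, 0, 1], [1, 2, 0, 1, 1], [0, 0, 0, 0, 0], [0, 1, 0, 3, 1], [1, 1, 0, 1, 2]]
T³ = [[0, 1, 0, 3, 1], [1, 2, 0, 4, 3], [0, 0, 0, 0, 0], [3, 4, 0, 2, 4], [1, 3, 0, 4, 2]]
T⁴ = [[3, 4, 0, 2, 4], [4, 7, 0, 6, 6], [0, 0, 0, 0, 0], [2, 6, 0, 11, 6], [4, 6, 0, 6, 7]]
T⁵ = [[2, 6, 0, 11, 6], [6, 12, 0, 17, 13], [0, 0, 0, 0, 0], [11, 17, 0, 14, 17], [6, 13, 0, 17, 12]]

6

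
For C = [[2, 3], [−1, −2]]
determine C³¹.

C² = I (check: tr C = 0 and det C = −1), so C³¹ = C since 31 is odd.

[[2, 3], [−1, −2]]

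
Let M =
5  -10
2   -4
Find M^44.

M² = M (a projection; rank 1, trace 1), so M^44 = M.

[[5, -10], [2, -4]]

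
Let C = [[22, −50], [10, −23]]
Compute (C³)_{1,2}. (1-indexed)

tr C = −1 and det C = −6, so the characteristic polynomial is λ² − (−1)λ + (−6) with roots 2 and −3.
Eigenvectors give P = [[5, 2], [2, 1]] with P⁻¹ = [[1, −2], [−2, 5]], and C = P·diag(2, −3)·P⁻¹.
Then C³ = P·diag(8, −27)·P⁻¹ = [[40, −54], [16, −27]] · [[1, −2], [−2, 5]] = [[148, −350], [70, −167]].

−350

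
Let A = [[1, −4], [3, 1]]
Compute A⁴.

[[73, 176], [−132, 73]]

A² = [[−11, −8], [6, −11]]
A³ = [[−35, 36], [−27, −35]]
A⁴ = [[73, 176], [−132, 73]]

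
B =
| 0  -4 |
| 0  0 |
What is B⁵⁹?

B is strictly triangular, hence nilpotent: B² = 0, so B⁵⁹ = 0.

[[0, 0], [0, 0]]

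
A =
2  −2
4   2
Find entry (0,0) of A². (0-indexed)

−4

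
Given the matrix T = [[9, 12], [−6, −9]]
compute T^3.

[[81, 108], [−54, −81]]

tr T = 0 and det T = −9, so the characteristic polynomial is λ² − (0)λ + (−9) with roots 3 and −3.
Eigenvectors give P = [[−2, −1], [1, 1]] with P⁻¹ = [[−1, −1], [1, 2]], and T = P·diag(3, −3)·P⁻¹.
Then T^3 = P·diag(27, −27)·P⁻¹ = [[−54, 27], [27, −27]] · [[−1, −1], [1, 2]] = [[81, 108], [−54, −81]].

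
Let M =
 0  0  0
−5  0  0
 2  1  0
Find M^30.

M is strictly triangular, hence nilpotent: M^3 = 0, so M^30 = 0.

[[0, 0, 0], [0, 0, 0], [0, 0, 0]]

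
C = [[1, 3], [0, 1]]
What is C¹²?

C = I + N where N = [[0, 3], [0, 0]] is strictly upper-triangular, so N² = 0.
(I + N)¹² = I + 12·N = [[1, 36], [0, 1]].

[[1, 36], [0, 1]]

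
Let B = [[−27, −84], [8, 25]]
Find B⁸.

[[45921, 137760], [−13120, −39359]]

tr B = −2 and det B = −3, so the characteristic polynomial is λ² − (−2)λ + (−3) with roots −3 and 1.
Eigenvectors give P = [[−7, −3], [2, 1]] with P⁻¹ = [[−1, −3], [2, 7]], and B = P·diag(−3, 1)·P⁻¹.
Then B⁸ = P·diag(6561, 1)·P⁻¹ = [[−45927, −3], [13122, 1]] · [[−1, −3], [2, 7]] = [[45921, 137760], [−13120, −39359]].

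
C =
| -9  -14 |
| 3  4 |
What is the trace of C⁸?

6817

tr C = -5 and det C = 6, so the characteristic polynomial is λ² − (-5)λ + (6) with roots -3 and -2.
Eigenvectors give P = [[7, -2], [-3, 1]] with P⁻¹ = [[1, 2], [3, 7]], and C = P·diag(-3, -2)·P⁻¹.
Then C⁸ = P·diag(6561, 256)·P⁻¹ = [[45927, -512], [-19683, 256]] · [[1, 2], [3, 7]] = [[44391, 88270], [-18915, -37574]].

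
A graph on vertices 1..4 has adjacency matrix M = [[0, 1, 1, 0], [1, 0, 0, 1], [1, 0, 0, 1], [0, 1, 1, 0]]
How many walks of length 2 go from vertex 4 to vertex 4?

The number of length-2 walks from vertex 4 to vertex 4 is entry (4,4) of M², where M is the adjacency matrix.
M² = [[2, 0, 0, 2], [0, 2, 2, 0], [0, 2, 2, 0], [2, 0, 0, 2]]

2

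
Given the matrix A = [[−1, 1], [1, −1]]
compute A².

[[2, −2], [−2, 2]]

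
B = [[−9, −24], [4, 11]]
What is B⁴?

tr B = 2 and det B = −3, so the characteristic polynomial is λ² − (2)λ + (−3) with roots 3 and −1.
Eigenvectors give P = [[−2, −3], [1, 1]] with P⁻¹ = [[1, 3], [−1, −2]], and B = P·diag(3, −1)·P⁻¹.
Then B⁴ = P·diag(81, 1)·P⁻¹ = [[−162, −3], [81, 1]] · [[1, 3], [−1, −2]] = [[−159, −480], [80, 241]].

[[−159, −480], [80, 241]]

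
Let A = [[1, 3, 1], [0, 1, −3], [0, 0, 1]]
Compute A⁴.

[[1, 12, −50], [0, 1, −12], [0, 0, 1]]

A = I + N where N = [[0, 3, 1], [0, 0, −3], [0, 0, 0]] is strictly upper-triangular, so N³ = 0.
(I + N)⁴ = I + 4·N + 6·N² = [[1, 12, −50], [0, 1, −12], [0, 0, 1]].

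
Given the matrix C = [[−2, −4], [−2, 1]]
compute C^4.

C^2 = [[12, 4], [2, 9]]
C^3 = [[−32, −44], [−22, 1]]
C^4 = [[152, 84], [42, 89]]

[[152, 84], [42, 89]]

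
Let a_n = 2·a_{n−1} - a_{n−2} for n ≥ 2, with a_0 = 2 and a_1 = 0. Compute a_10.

-18

With companion matrix T = [[2, -1], [1, 0]], [a_n, a_{n−1}]ᵀ = T·[a_{n−1}, a_{n−2}]ᵀ, so [a_10, a_9]ᵀ = T⁹·[a_1, a_0]ᵀ.
T⁹ = [[10, -9], [9, -8]], giving [a_10, a_9]ᵀ = [[-18], [-16]].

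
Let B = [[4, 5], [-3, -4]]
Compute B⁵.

[[4, 5], [-3, -4]]

B² = I (check: tr B = 0 and det B = -1), so B⁵ = B since 5 is odd.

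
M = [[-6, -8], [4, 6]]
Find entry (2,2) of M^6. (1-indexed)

tr M = 0 and det M = -4, so the characteristic polynomial is λ² − (0)λ + (-4) with roots -2 and 2.
Eigenvectors give P = [[2, -1], [-1, 1]] with P⁻¹ = [[1, 1], [1, 2]], and M = P·diag(-2, 2)·P⁻¹.
Then M^6 = P·diag(64, 64)·P⁻¹ = [[128, -64], [-64, 64]] · [[1, 1], [1, 2]] = [[64, 0], [0, 64]].

64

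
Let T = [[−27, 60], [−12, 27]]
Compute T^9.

[[−177147, 393660], [−78732, 177147]]

tr T = 0 and det T = −9, so the characteristic polynomial is λ² − (0)λ + (−9) with roots 3 and −3.
Eigenvectors give P = [[2, 5], [1, 2]] with P⁻¹ = [[−2, 5], [1, −2]], and T = P·diag(3, −3)·P⁻¹.
Then T^9 = P·diag(19683, −19683)·P⁻¹ = [[39366, −98415], [19683, −39366]] · [[−2, 5], [1, −2]] = [[−177147, 393660], [−78732, 177147]].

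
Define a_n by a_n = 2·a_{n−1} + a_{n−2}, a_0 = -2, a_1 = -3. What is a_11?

With companion matrix B = [[2, 1], [1, 0]], [a_n, a_{n−1}]ᵀ = B·[a_{n−1}, a_{n−2}]ᵀ, so [a_11, a_10]ᵀ = B¹⁰·[a_1, a_0]ᵀ.
B¹⁰ = [[5741, 2378], [2378, 985]], giving [a_11, a_10]ᵀ = [[-21979], [-9104]].

-21979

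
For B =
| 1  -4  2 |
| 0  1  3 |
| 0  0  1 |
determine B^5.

B = I + N where N = [[0, -4, 2], [0, 0, 3], [0, 0, 0]] is strictly upper-triangular, so N^3 = 0.
(I + N)^5 = I + 5·N + 10·N^2 = [[1, -20, -110], [0, 1, 15], [0, 0, 1]].

[[1, -20, -110], [0, 1, 15], [0, 0, 1]]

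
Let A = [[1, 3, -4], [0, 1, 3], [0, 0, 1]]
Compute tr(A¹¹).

3

A = I + N where N = [[0, 3, -4], [0, 0, 3], [0, 0, 0]] is strictly upper-triangular, so N³ = 0.
(I + N)¹¹ = I + 11·N + 55·N² = [[1, 33, 451], [0, 1, 33], [0, 0, 1]].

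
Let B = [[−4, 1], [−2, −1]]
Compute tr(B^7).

−2315

tr B = −5 and det B = 6, so the characteristic polynomial is λ² − (−5)λ + (6) with roots −3 and −2.
Eigenvectors give P = [[1, 1], [1, 2]] with P⁻¹ = [[2, −1], [−1, 1]], and B = P·diag(−3, −2)·P⁻¹.
Then B^7 = P·diag(−2187, −128)·P⁻¹ = [[−2187, −128], [−2187, −256]] · [[2, −1], [−1, 1]] = [[−4246, 2059], [−4118, 1931]].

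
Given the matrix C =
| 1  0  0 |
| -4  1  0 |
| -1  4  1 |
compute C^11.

[[1, 0, 0], [-44, 1, 0], [-891, 44, 1]]

C = I + N where N = [[0, 0, 0], [-4, 0, 0], [-1, 4, 0]] is strictly lower-triangular, so N^3 = 0.
(I + N)^11 = I + 11·N + 55·N^2 = [[1, 0, 0], [-44, 1, 0], [-891, 44, 1]].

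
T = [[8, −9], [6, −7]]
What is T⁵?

tr T = 1 and det T = −2, so the characteristic polynomial is λ² − (1)λ + (−2) with roots 2 and −1.
Eigenvectors give P = [[−3, −1], [−2, −1]] with P⁻¹ = [[−1, 1], [2, −3]], and T = P·diag(2, −1)·P⁻¹.
Then T⁵ = P·diag(32, −1)·P⁻¹ = [[−96, 1], [−64, 1]] · [[−1, 1], [2, −3]] = [[98, −99], [66, −67]].

[[98, −99], [66, −67]]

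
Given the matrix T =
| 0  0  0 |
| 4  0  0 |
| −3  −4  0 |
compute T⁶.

T is strictly triangular, hence nilpotent: T³ = 0, so T⁶ = 0.

[[0, 0, 0], [0, 0, 0], [0, 0, 0]]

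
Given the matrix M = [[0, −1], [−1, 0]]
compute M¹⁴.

[[1, 0], [0, 1]]

M² = I (check: tr M = 0 and det M = −1), so M¹⁴ = I since 14 is even.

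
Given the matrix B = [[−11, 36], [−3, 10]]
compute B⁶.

[[253, −756], [63, −188]]

tr B = −1 and det B = −2, so the characteristic polynomial is λ² − (−1)λ + (−2) with roots −2 and 1.
Eigenvectors give P = [[4, 3], [1, 1]] with P⁻¹ = [[1, −3], [−1, 4]], and B = P·diag(−2, 1)·P⁻¹.
Then B⁶ = P·diag(64, 1)·P⁻¹ = [[256, 3], [64, 1]] · [[1, −3], [−1, 4]] = [[253, −756], [63, −188]].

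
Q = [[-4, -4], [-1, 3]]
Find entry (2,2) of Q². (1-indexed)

13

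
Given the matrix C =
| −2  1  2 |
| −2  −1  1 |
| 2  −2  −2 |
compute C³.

C² = [[6, −7, −7], [8, −3, −7], [−4, 8, 6]]
C³ = [[−12, 27, 19], [−24, 25, 27], [4, −24, −12]]

[[−12, 27, 19], [−24, 25, 27], [4, −24, −12]]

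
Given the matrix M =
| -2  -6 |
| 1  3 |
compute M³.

[[-2, -6], [1, 3]]

M² = M (a projection; rank 1, trace 1), so M³ = M.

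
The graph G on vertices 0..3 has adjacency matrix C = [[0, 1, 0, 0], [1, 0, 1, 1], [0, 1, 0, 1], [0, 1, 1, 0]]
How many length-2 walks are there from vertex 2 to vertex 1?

1

The number of length-2 walks from vertex 2 to vertex 1 is entry (2,1) of C², where C is the adjacency matrix.
C² = [[1, 0, 1, 1], [0, 3, 1, 1], [1, 1, 2, 1], [1, 1, 1, 2]]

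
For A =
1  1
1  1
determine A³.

A² = [[2, 2], [2, 2]]
A³ = [[4, 4], [4, 4]]

[[4, 4], [4, 4]]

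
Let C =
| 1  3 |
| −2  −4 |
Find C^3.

tr C = −3 and det C = 2, so the characteristic polynomial is λ² − (−3)λ + (2) with roots −1 and −2.
Eigenvectors give P = [[3, −1], [−2, 1]] with P⁻¹ = [[1, 1], [2, 3]], and C = P·diag(−1, −2)·P⁻¹.
Then C^3 = P·diag(−1, −8)·P⁻¹ = [[−3, 8], [2, −8]] · [[1, 1], [2, 3]] = [[13, 21], [−14, −22]].

[[13, 21], [−14, −22]]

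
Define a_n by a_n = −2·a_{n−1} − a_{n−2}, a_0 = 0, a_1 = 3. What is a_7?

With companion matrix A = [[−2, −1], [1, 0]], [a_n, a_{n−1}]ᵀ = A·[a_{n−1}, a_{n−2}]ᵀ, so [a_7, a_6]ᵀ = A^6·[a_1, a_0]ᵀ.
A^6 = [[7, 6], [−6, −5]], giving [a_7, a_6]ᵀ = [[21], [−18]].

21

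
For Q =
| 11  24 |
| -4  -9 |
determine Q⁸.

[[19681, 39360], [-6560, -13119]]

tr Q = 2 and det Q = -3, so the characteristic polynomial is λ² − (2)λ + (-3) with roots 3 and -1.
Eigenvectors give P = [[3, -2], [-1, 1]] with P⁻¹ = [[1, 2], [1, 3]], and Q = P·diag(3, -1)·P⁻¹.
Then Q⁸ = P·diag(6561, 1)·P⁻¹ = [[19683, -2], [-6561, 1]] · [[1, 2], [1, 3]] = [[19681, 39360], [-6560, -13119]].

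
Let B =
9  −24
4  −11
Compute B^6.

[[−1455, 4368], [−728, 2185]]

tr B = −2 and det B = −3, so the characteristic polynomial is λ² − (−2)λ + (−3) with roots −3 and 1.
Eigenvectors give P = [[2, 3], [1, 1]] with P⁻¹ = [[−1, 3], [1, −2]], and B = P·diag(−3, 1)·P⁻¹.
Then B^6 = P·diag(729, 1)·P⁻¹ = [[1458, 3], [729, 1]] · [[−1, 3], [1, −2]] = [[−1455, 4368], [−728, 2185]].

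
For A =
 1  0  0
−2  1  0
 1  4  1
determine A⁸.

A = I + N where N = [[0, 0, 0], [−2, 0, 0], [1, 4, 0]] is strictly lower-triangular, so N³ = 0.
(I + N)⁸ = I + 8·N + 28·N² = [[1, 0, 0], [−16, 1, 0], [−216, 32, 1]].

[[1, 0, 0], [−16, 1, 0], [−216, 32, 1]]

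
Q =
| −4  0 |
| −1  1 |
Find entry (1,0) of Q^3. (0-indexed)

−13

Q^2 = [[16, 0], [3, 1]]
Q^3 = [[−64, 0], [−13, 1]]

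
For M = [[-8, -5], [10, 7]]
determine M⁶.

tr M = -1 and det M = -6, so the characteristic polynomial is λ² − (-1)λ + (-6) with roots -3 and 2.
Eigenvectors give P = [[-1, -1], [1, 2]] with P⁻¹ = [[-2, -1], [1, 1]], and M = P·diag(-3, 2)·P⁻¹.
Then M⁶ = P·diag(729, 64)·P⁻¹ = [[-729, -64], [729, 128]] · [[-2, -1], [1, 1]] = [[1394, 665], [-1330, -601]].

[[1394, 665], [-1330, -601]]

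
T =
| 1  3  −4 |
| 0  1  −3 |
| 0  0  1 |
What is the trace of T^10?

3

T = I + N where N = [[0, 3, −4], [0, 0, −3], [0, 0, 0]] is strictly upper-triangular, so N^3 = 0.
(I + N)^10 = I + 10·N + 45·N^2 = [[1, 30, −445], [0, 1, −30], [0, 0, 1]].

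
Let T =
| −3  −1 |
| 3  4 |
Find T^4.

T^2 = [[6, −1], [3, 13]]
T^3 = [[−21, −10], [30, 49]]
T^4 = [[33, −19], [57, 166]]

[[33, −19], [57, 166]]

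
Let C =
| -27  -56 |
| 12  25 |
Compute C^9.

tr C = -2 and det C = -3, so the characteristic polynomial is λ² − (-2)λ + (-3) with roots 1 and -3.
Eigenvectors give P = [[2, 7], [-1, -3]] with P⁻¹ = [[-3, -7], [1, 2]], and C = P·diag(1, -3)·P⁻¹.
Then C^9 = P·diag(1, -19683)·P⁻¹ = [[2, -137781], [-1, 59049]] · [[-3, -7], [1, 2]] = [[-137787, -275576], [59052, 118105]].

[[-137787, -275576], [59052, 118105]]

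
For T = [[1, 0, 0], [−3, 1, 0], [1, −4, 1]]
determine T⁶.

[[1, 0, 0], [−18, 1, 0], [186, −24, 1]]

T = I + N where N = [[0, 0, 0], [−3, 0, 0], [1, −4, 0]] is strictly lower-triangular, so N³ = 0.
(I + N)⁶ = I + 6·N + 15·N² = [[1, 0, 0], [−18, 1, 0], [186, −24, 1]].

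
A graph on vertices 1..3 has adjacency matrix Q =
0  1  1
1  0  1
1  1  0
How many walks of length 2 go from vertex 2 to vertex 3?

The number of length-2 walks from vertex 2 to vertex 3 is entry (2,3) of Q^2, where Q is the adjacency matrix.
Q^2 = [[2, 1, 1], [1, 2, 1], [1, 1, 2]]

1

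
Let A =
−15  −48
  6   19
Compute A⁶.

[[−5823, −17472], [2184, 6553]]

tr A = 4 and det A = 3, so the characteristic polynomial is λ² − (4)λ + (3) with roots 3 and 1.
Eigenvectors give P = [[−8, 3], [3, −1]] with P⁻¹ = [[1, 3], [3, 8]], and A = P·diag(3, 1)·P⁻¹.
Then A⁶ = P·diag(729, 1)·P⁻¹ = [[−5832, 3], [2187, −1]] · [[1, 3], [3, 8]] = [[−5823, −17472], [2184, 6553]].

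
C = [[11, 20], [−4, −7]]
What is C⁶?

[[3641, 7280], [−1456, −2911]]

tr C = 4 and det C = 3, so the characteristic polynomial is λ² − (4)λ + (3) with roots 3 and 1.
Eigenvectors give P = [[−5, −2], [2, 1]] with P⁻¹ = [[−1, −2], [2, 5]], and C = P·diag(3, 1)·P⁻¹.
Then C⁶ = P·diag(729, 1)·P⁻¹ = [[−3645, −2], [1458, 1]] · [[−1, −2], [2, 5]] = [[3641, 7280], [−1456, −2911]].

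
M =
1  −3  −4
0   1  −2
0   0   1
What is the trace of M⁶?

M = I + N where N = [[0, −3, −4], [0, 0, −2], [0, 0, 0]] is strictly upper-triangular, so N³ = 0.
(I + N)⁶ = I + 6·N + 15·N² = [[1, −18, 66], [0, 1, −12], [0, 0, 1]].

3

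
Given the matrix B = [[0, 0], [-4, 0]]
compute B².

[[0, 0], [0, 0]]

B is strictly triangular, hence nilpotent: B² = 0, so B² = 0.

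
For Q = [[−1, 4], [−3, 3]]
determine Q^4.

Q^2 = [[−11, 8], [−6, −3]]
Q^3 = [[−13, −20], [15, −33]]
Q^4 = [[73, −112], [84, −39]]

[[73, −112], [84, −39]]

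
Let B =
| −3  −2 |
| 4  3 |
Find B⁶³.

[[−3, −2], [4, 3]]

B² = I (check: tr B = 0 and det B = −1), so B⁶³ = B since 63 is odd.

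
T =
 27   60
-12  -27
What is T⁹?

tr T = 0 and det T = -9, so the characteristic polynomial is λ² − (0)λ + (-9) with roots 3 and -3.
Eigenvectors give P = [[5, -2], [-2, 1]] with P⁻¹ = [[1, 2], [2, 5]], and T = P·diag(3, -3)·P⁻¹.
Then T⁹ = P·diag(19683, -19683)·P⁻¹ = [[98415, 39366], [-39366, -19683]] · [[1, 2], [2, 5]] = [[177147, 393660], [-78732, -177147]].

[[177147, 393660], [-78732, -177147]]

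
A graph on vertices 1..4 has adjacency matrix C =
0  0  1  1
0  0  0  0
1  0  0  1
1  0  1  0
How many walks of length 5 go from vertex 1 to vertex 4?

11

The number of length-5 walks from vertex 1 to vertex 4 is entry (1,4) of C⁵, where C is the adjacency matrix.
C² = [[2, 0, 1, 1], [0, 0, 0, 0], [1, 0, 2, 1], [1, 0, 1, 2]]
C³ = [[2, 0, 3, 3], [0, 0, 0, 0], [3, 0, 2, 3], [3, 0, 3, 2]]
C⁴ = [[6, 0, 5, 5], [0, 0, 0, 0], [5, 0, 6, 5], [5, 0, 5, 6]]
C⁵ = [[10, 0, 11, 11], [0, 0, 0, 0], [11, 0, 10, 11], [11, 0, 11, 10]]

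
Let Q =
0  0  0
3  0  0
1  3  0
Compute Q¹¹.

Q is strictly triangular, hence nilpotent: Q³ = 0, so Q¹¹ = 0.

[[0, 0, 0], [0, 0, 0], [0, 0, 0]]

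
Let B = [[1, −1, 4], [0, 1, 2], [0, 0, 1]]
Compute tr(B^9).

B = I + N where N = [[0, −1, 4], [0, 0, 2], [0, 0, 0]] is strictly upper-triangular, so N^3 = 0.
(I + N)^9 = I + 9·N + 36·N^2 = [[1, −9, −36], [0, 1, 18], [0, 0, 1]].

3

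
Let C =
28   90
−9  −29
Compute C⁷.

tr C = −1 and det C = −2, so the characteristic polynomial is λ² − (−1)λ + (−2) with roots 1 and −2.
Eigenvectors give P = [[10, 3], [−3, −1]] with P⁻¹ = [[1, 3], [−3, −10]], and C = P·diag(1, −2)·P⁻¹.
Then C⁷ = P·diag(1, −128)·P⁻¹ = [[10, −384], [−3, 128]] · [[1, 3], [−3, −10]] = [[1162, 3870], [−387, −1289]].

[[1162, 3870], [−387, −1289]]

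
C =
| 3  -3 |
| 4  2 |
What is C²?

[[-3, -15], [20, -8]]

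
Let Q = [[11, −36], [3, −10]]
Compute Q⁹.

tr Q = 1 and det Q = −2, so the characteristic polynomial is λ² − (1)λ + (−2) with roots −1 and 2.
Eigenvectors give P = [[3, 4], [1, 1]] with P⁻¹ = [[−1, 4], [1, −3]], and Q = P·diag(−1, 2)·P⁻¹.
Then Q⁹ = P·diag(−1, 512)·P⁻¹ = [[−3, 2048], [−1, 512]] · [[−1, 4], [1, −3]] = [[2051, −6156], [513, −1540]].

[[2051, −6156], [513, −1540]]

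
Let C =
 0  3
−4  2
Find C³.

C² = [[−12, 6], [−8, −8]]
C³ = [[−24, −24], [32, −40]]

[[−24, −24], [32, −40]]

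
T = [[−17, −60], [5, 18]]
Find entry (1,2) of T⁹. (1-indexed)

tr T = 1 and det T = −6, so the characteristic polynomial is λ² − (1)λ + (−6) with roots −2 and 3.
Eigenvectors give P = [[4, −3], [−1, 1]] with P⁻¹ = [[1, 3], [1, 4]], and T = P·diag(−2, 3)·P⁻¹.
Then T⁹ = P·diag(−512, 19683)·P⁻¹ = [[−2048, −59049], [512, 19683]] · [[1, 3], [1, 4]] = [[−61097, −242340], [20195, 80268]].

−242340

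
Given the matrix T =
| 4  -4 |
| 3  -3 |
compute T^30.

T² = T (a projection; rank 1, trace 1), so T^30 = T.

[[4, -4], [3, -3]]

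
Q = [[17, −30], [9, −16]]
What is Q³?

tr Q = 1 and det Q = −2, so the characteristic polynomial is λ² − (1)λ + (−2) with roots 2 and −1.
Eigenvectors give P = [[2, −5], [1, −3]] with P⁻¹ = [[3, −5], [1, −2]], and Q = P·diag(2, −1)·P⁻¹.
Then Q³ = P·diag(8, −1)·P⁻¹ = [[16, 5], [8, 3]] · [[3, −5], [1, −2]] = [[53, −90], [27, −46]].

[[53, −90], [27, −46]]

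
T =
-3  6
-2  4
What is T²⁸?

T² = T (a projection; rank 1, trace 1), so T²⁸ = T.

[[-3, 6], [-2, 4]]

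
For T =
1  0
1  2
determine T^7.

[[1, 0], [127, 128]]

tr T = 3 and det T = 2, so the characteristic polynomial is λ² − (3)λ + (2) with roots 1 and 2.
Eigenvectors give P = [[-1, 0], [1, 1]] with P⁻¹ = [[-1, 0], [1, 1]], and T = P·diag(1, 2)·P⁻¹.
Then T^7 = P·diag(1, 128)·P⁻¹ = [[-1, 0], [1, 128]] · [[-1, 0], [1, 1]] = [[1, 0], [127, 128]].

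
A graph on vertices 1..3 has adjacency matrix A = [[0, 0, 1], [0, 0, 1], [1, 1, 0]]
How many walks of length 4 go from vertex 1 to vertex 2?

2

The number of length-4 walks from vertex 1 to vertex 2 is entry (1,2) of A⁴, where A is the adjacency matrix.
A² = [[1, 1, 0], [1, 1, 0], [0, 0, 2]]
A³ = [[0, 0, 2], [0, 0, 2], [2, 2, 0]]
A⁴ = [[2, 2, 0], [2, 2, 0], [0, 0, 4]]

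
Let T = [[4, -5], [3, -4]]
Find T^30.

[[1, 0], [0, 1]]

T² = I (check: tr T = 0 and det T = -1), so T^30 = I since 30 is even.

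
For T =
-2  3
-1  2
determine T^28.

[[1, 0], [0, 1]]

T² = I (check: tr T = 0 and det T = -1), so T^28 = I since 28 is even.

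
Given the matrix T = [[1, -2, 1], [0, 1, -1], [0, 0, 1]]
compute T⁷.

T = I + N where N = [[0, -2, 1], [0, 0, -1], [0, 0, 0]] is strictly upper-triangular, so N³ = 0.
(I + N)⁷ = I + 7·N + 21·N² = [[1, -14, 49], [0, 1, -7], [0, 0, 1]].

[[1, -14, 49], [0, 1, -7], [0, 0, 1]]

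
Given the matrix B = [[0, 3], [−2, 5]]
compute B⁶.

tr B = 5 and det B = 6, so the characteristic polynomial is λ² − (5)λ + (6) with roots 3 and 2.
Eigenvectors give P = [[−1, −3], [−1, −2]] with P⁻¹ = [[2, −3], [−1, 1]], and B = P·diag(3, 2)·P⁻¹.
Then B⁶ = P·diag(729, 64)·P⁻¹ = [[−729, −192], [−729, −128]] · [[2, −3], [−1, 1]] = [[−1266, 1995], [−1330, 2059]].

[[−1266, 1995], [−1330, 2059]]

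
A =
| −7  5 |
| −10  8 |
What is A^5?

[[−307, 275], [−550, 518]]

tr A = 1 and det A = −6, so the characteristic polynomial is λ² − (1)λ + (−6) with roots 3 and −2.
Eigenvectors give P = [[−1, 1], [−2, 1]] with P⁻¹ = [[1, −1], [2, −1]], and A = P·diag(3, −2)·P⁻¹.
Then A^5 = P·diag(243, −32)·P⁻¹ = [[−243, −32], [−486, −32]] · [[1, −1], [2, −1]] = [[−307, 275], [−550, 518]].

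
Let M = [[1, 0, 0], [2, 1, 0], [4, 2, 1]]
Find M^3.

M = I + N where N = [[0, 0, 0], [2, 0, 0], [4, 2, 0]] is strictly lower-triangular, so N^3 = 0.
(I + N)^3 = I + 3·N + 3·N^2 = [[1, 0, 0], [6, 1, 0], [24, 6, 1]].

[[1, 0, 0], [6, 1, 0], [24, 6, 1]]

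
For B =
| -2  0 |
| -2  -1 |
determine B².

[[4, 0], [6, 1]]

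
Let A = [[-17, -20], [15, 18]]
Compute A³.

tr A = 1 and det A = -6, so the characteristic polynomial is λ² − (1)λ + (-6) with roots 3 and -2.
Eigenvectors give P = [[-1, 4], [1, -3]] with P⁻¹ = [[3, 4], [1, 1]], and A = P·diag(3, -2)·P⁻¹.
Then A³ = P·diag(27, -8)·P⁻¹ = [[-27, -32], [27, 24]] · [[3, 4], [1, 1]] = [[-113, -140], [105, 132]].

[[-113, -140], [105, 132]]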